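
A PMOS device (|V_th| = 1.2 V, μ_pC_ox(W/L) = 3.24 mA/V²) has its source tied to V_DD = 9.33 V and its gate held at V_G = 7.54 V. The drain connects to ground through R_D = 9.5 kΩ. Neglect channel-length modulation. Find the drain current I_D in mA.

V_SG = V_DD − V_G = 9.33 − 7.54 = 1.79 V, so V_ov = 1.79 − 1.2 = 0.59 V.
Assume saturation: I_D = ½ k_p V_ov² = 0.5 × 3.24 × 0.59² = 0.564 mA, giving V_SD = V_DD − I_D R_D = 9.33 − 0.564 × 9.5 = 3.97 V.
V_SD = 3.97 V ≥ V_ov = 0.59 V, confirming saturation.

I_D = 0.564 mA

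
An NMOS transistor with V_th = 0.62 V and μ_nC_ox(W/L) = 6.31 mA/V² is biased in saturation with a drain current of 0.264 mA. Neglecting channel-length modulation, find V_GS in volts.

V_GS = 0.909 V

In saturation I_D = ½ k_n (V_GS − V_th)², so V_GS − V_th = √(2 I_D / k_n) = √(2 × 0.264 / 6.31) = 0.289 V.
V_GS = 0.62 + 0.289 = 0.909 V.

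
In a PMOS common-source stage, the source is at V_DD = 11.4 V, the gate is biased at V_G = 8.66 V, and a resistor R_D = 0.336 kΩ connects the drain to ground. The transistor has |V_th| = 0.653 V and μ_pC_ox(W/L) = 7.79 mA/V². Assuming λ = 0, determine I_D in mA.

V_SG = V_DD − V_G = 11.4 − 8.66 = 2.74 V, so V_ov = 2.74 − 0.653 = 2.09 V.
Assume saturation: I_D = ½ k_p V_ov² = 0.5 × 7.79 × 2.09² = 17 mA, giving V_SD = V_DD − I_D R_D = 11.4 − 17 × 0.336 = 5.7 V.
V_SD = 5.7 V ≥ V_ov = 2.09 V, confirming saturation.

I_D = 17.0 mA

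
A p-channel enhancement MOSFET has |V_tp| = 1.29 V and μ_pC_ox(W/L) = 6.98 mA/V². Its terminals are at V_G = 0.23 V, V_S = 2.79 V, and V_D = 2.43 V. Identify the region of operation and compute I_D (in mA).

Triode; I_D = 2.74 mA

V_SG = V_S − V_G = 2.79 − 0.23 = 2.56 V; V_SD = V_S − V_D = 2.79 − 2.43 = 0.36 V.
V_ov = V_SG − |V_tp| = 2.56 − 1.29 = 1.27 V.
Since V_SD = 0.36 V < V_ov = 1.27 V, the device is in the triode region.
I_D = k_p [V_ov · V_SD − ½ V_SD²] = 6.98 × [1.27 × 0.36 − 0.5 × 0.36²] = 2.74 mA.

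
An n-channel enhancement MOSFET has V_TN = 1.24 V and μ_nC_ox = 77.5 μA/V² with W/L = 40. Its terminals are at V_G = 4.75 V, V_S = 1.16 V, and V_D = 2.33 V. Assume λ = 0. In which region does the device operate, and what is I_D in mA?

V_GS = V_G − V_S = 4.75 − 1.16 = 3.59 V; V_DS = V_D − V_S = 2.33 − 1.16 = 1.17 V.
k_n = μ_nC_ox · (W/L) = 3.1 mA/V².
V_ov = V_GS − V_TN = 3.59 − 1.24 = 2.35 V.
Since V_DS = 1.17 V < V_ov = 2.35 V, the device is in the triode region.
I_D = k_n [V_ov · V_DS − ½ V_DS²] = 3.1 × [2.35 × 1.17 − 0.5 × 1.17²] = 6.4 mA.

Triode; I_D = 6.40 mA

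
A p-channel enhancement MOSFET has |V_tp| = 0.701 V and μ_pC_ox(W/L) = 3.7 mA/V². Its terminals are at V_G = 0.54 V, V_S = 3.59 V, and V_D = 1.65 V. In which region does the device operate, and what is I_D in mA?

Triode; I_D = 9.90 mA

V_SG = V_S − V_G = 3.59 − 0.54 = 3.05 V; V_SD = V_S − V_D = 3.59 − 1.65 = 1.94 V.
V_ov = V_SG − |V_tp| = 3.05 − 0.701 = 2.35 V.
Since V_SD = 1.94 V < V_ov = 2.35 V, the device is in the triode region.
I_D = k_p [V_ov · V_SD − ½ V_SD²] = 3.7 × [2.35 × 1.94 − 0.5 × 1.94²] = 9.9 mA.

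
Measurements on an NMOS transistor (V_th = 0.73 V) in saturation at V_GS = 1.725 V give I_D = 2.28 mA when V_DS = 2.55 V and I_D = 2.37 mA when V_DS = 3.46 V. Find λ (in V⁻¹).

With V_GS fixed, I_D ∝ (1 + λ V_DS) in saturation, so I_D2/I_D1 = (1 + λ V_DS2)/(1 + λ V_DS1).
2.37/2.28 = 1.039 = (1 + 3.46 λ)/(1 + 2.55 λ).
Solving: λ (I_D1 V_DS2 − I_D2 V_DS1) = I_D2 − I_D1, so λ = (2.37 − 2.28) / (2.28 × 3.46 − 2.37 × 2.55) = 0.09 / 1.85 = 0.0488 V⁻¹.

λ = 0.0488 V⁻¹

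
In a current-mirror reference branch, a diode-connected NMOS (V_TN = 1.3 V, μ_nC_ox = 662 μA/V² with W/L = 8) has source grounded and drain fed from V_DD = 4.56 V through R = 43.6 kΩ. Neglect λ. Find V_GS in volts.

With gate tied to drain, V_GS = V_DS ≥ V_GS − V_TN, so the device is in saturation.
k_n = μ_nC_ox · (W/L) = 5.296 mA/V².
KCL at the drain: ½ k_n (V_GS − V_TN)² = (V_DD − V_GS)/R.
Let x = V_GS − 1.3. Then 115 x² + x − 3.26 = 0, giving x = 0.164 V (positive root), so V_GS = 1.46 V.
I_D = (V_DD − V_GS)/R = (4.56 − 1.46) / 43.6 = 0.071 mA.

V_GS = 1.46 V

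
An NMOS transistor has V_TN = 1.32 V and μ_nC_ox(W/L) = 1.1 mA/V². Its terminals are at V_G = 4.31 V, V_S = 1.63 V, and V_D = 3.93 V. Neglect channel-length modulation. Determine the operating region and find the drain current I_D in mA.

Saturation; I_D = 1.02 mA

V_GS = V_G − V_S = 4.31 − 1.63 = 2.68 V; V_DS = V_D − V_S = 3.93 − 1.63 = 2.3 V.
V_ov = V_GS − V_TN = 2.68 − 1.32 = 1.36 V.
Since V_DS = 2.3 V ≥ V_ov = 1.36 V, the device is in saturation.
I_D = ½ k_n V_ov² = 0.5 × 1.1 × 1.36² = 1.02 mA.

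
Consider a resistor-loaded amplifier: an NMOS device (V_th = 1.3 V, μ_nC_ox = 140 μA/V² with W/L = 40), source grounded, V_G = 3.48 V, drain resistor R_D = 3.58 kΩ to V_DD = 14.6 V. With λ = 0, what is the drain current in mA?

I_D = 3.98 mA

V_GS = V_G = 3.48 V, so V_ov = 3.48 − 1.3 = 2.18 V.
k_n = μ_nC_ox · (W/L) = 5.6 mA/V².
Assume saturation: I_D = ½ k_n V_ov² = 0.5 × 5.6 × 2.18² = 13.3 mA, giving V_DS = V_DD − I_D R_D = 14.6 − 13.3 × 3.58 = -33 V.
But -33 V < V_ov = 2.18 V, so the device is actually in triode.
In triode I_D = k_n[V_ov V_DS − ½ V_DS²] and I_D = (V_DD − V_DS)/R_D. Equating: 10 V_DS² − 44.7 V_DS + 14.6 = 0, giving V_DS = 0.355 V (the root below V_ov).
I_D = (14.6 − 0.355) / 3.58 = 3.98 mA.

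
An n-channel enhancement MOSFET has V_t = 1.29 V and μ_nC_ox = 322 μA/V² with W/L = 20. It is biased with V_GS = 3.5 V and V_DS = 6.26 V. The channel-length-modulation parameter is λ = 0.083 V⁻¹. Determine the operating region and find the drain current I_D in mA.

k_n = μ_nC_ox · (W/L) = 6.44 mA/V².
V_ov = V_GS − V_t = 3.5 − 1.29 = 2.21 V.
Since V_DS = 6.26 V ≥ V_ov = 2.21 V, the device is in saturation.
I_D = ½ k_n V_ov² (1 + λ V_DS) = 0.5 × 6.44 × 2.21² × (1 + 0.083 × 6.26) = 23.9 mA.

Saturation; I_D = 23.9 mA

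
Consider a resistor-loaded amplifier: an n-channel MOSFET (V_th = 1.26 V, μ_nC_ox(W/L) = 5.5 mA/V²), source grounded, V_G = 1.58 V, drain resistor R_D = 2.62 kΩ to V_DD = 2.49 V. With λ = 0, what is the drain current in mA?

V_GS = V_G = 1.58 V, so V_ov = 1.58 − 1.26 = 0.32 V.
Assume saturation: I_D = ½ k_n V_ov² = 0.5 × 5.5 × 0.32² = 0.282 mA, giving V_DS = V_DD − I_D R_D = 2.49 − 0.282 × 2.62 = 1.75 V.
V_DS = 1.75 V ≥ V_ov = 0.32 V, confirming saturation.

I_D = 0.282 mA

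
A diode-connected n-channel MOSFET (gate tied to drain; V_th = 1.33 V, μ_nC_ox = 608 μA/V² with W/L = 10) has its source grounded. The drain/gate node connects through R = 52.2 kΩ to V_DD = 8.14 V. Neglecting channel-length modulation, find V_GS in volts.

V_GS = 1.53 V

With gate tied to drain, V_GS = V_DS ≥ V_GS − V_th, so the device is in saturation.
k_n = μ_nC_ox · (W/L) = 6.08 mA/V².
KCL at the drain: ½ k_n (V_GS − V_th)² = (V_DD − V_GS)/R.
Let x = V_GS − 1.33. Then 159 x² + x − 6.81 = 0, giving x = 0.204 V (positive root), so V_GS = 1.53 V.
I_D = (V_DD − V_GS)/R = (8.14 − 1.53) / 52.2 = 0.127 mA.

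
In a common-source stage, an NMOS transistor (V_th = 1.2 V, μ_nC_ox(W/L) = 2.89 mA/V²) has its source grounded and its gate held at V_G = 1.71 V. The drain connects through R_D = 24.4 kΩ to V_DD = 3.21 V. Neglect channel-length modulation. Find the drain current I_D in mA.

I_D = 0.128 mA

V_GS = V_G = 1.71 V, so V_ov = 1.71 − 1.2 = 0.51 V.
Assume saturation: I_D = ½ k_n V_ov² = 0.5 × 2.89 × 0.51² = 0.376 mA, giving V_DS = V_DD − I_D R_D = 3.21 − 0.376 × 24.4 = -5.96 V.
But -5.96 V < V_ov = 0.51 V, so the device is actually in triode.
In triode I_D = k_n[V_ov V_DS − ½ V_DS²] and I_D = (V_DD − V_DS)/R_D. Equating: 35.3 V_DS² − 36.96 V_DS + 3.21 = 0, giving V_DS = 0.0956 V (the root below V_ov).
I_D = (3.21 − 0.0956) / 24.4 = 0.128 mA.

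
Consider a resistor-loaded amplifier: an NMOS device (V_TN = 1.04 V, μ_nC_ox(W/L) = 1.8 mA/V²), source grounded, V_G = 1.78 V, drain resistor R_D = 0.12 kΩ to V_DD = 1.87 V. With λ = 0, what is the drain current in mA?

I_D = 0.493 mA

V_GS = V_G = 1.78 V, so V_ov = 1.78 − 1.04 = 0.74 V.
Assume saturation: I_D = ½ k_n V_ov² = 0.5 × 1.8 × 0.74² = 0.493 mA, giving V_DS = V_DD − I_D R_D = 1.87 − 0.493 × 0.12 = 1.81 V.
V_DS = 1.81 V ≥ V_ov = 0.74 V, confirming saturation.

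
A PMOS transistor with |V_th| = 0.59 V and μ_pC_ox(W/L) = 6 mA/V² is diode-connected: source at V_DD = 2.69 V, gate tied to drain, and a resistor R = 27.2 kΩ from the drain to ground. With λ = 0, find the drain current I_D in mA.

With gate tied to drain, V_SG = V_SD ≥ V_SG − |V_th|, so the device is in saturation.
KCL at the drain: ½ k_p (V_SG − |V_th|)² = (V_DD − V_SG)/R.
Let x = V_SG − 0.59. Then 81.6 x² + x − 2.1 = 0, giving x = 0.154 V (positive root), so V_SG = 0.744 V.
I_D = (V_DD − V_SG)/R = (2.69 − 0.744) / 27.2 = 0.0715 mA.

I_D = 0.0715 mA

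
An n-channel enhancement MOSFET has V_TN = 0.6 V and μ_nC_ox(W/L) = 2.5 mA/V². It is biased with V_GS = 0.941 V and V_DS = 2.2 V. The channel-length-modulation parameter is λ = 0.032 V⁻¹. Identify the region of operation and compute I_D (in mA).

Saturation; I_D = 0.156 mA

V_ov = V_GS − V_TN = 0.941 − 0.6 = 0.341 V.
Since V_DS = 2.2 V ≥ V_ov = 0.341 V, the device is in saturation.
I_D = ½ k_n V_ov² (1 + λ V_DS) = 0.5 × 2.5 × 0.341² × (1 + 0.032 × 2.2) = 0.156 mA.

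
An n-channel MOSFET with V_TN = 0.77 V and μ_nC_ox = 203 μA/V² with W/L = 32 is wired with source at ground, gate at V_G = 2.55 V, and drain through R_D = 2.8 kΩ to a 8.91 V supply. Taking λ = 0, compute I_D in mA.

I_D = 3.08 mA

V_GS = V_G = 2.55 V, so V_ov = 2.55 − 0.77 = 1.78 V.
k_n = μ_nC_ox · (W/L) = 6.496 mA/V².
Assume saturation: I_D = ½ k_n V_ov² = 0.5 × 6.496 × 1.78² = 10.3 mA, giving V_DS = V_DD − I_D R_D = 8.91 − 10.3 × 2.8 = -19.9 V.
But -19.9 V < V_ov = 1.78 V, so the device is actually in triode.
In triode I_D = k_n[V_ov V_DS − ½ V_DS²] and I_D = (V_DD − V_DS)/R_D. Equating: 9.09 V_DS² − 33.38 V_DS + 8.91 = 0, giving V_DS = 0.29 V (the root below V_ov).
I_D = (8.91 − 0.29) / 2.8 = 3.08 mA.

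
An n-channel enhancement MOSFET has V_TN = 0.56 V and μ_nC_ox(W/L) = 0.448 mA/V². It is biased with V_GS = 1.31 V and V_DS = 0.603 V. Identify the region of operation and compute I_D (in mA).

Triode; I_D = 0.121 mA

V_ov = V_GS − V_TN = 1.31 − 0.56 = 0.75 V.
Since V_DS = 0.603 V < V_ov = 0.75 V, the device is in the triode region.
I_D = k_n [V_ov · V_DS − ½ V_DS²] = 0.448 × [0.75 × 0.603 − 0.5 × 0.603²] = 0.121 mA.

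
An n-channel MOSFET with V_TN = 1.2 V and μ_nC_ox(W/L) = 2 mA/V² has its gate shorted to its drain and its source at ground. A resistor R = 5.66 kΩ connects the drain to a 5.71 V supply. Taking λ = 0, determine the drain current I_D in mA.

I_D = 0.654 mA

With gate tied to drain, V_GS = V_DS ≥ V_GS − V_TN, so the device is in saturation.
KCL at the drain: ½ k_n (V_GS − V_TN)² = (V_DD − V_GS)/R.
Let x = V_GS − 1.2. Then 5.66 x² + x − 4.51 = 0, giving x = 0.809 V (positive root), so V_GS = 2.01 V.
I_D = (V_DD − V_GS)/R = (5.71 − 2.01) / 5.66 = 0.654 mA.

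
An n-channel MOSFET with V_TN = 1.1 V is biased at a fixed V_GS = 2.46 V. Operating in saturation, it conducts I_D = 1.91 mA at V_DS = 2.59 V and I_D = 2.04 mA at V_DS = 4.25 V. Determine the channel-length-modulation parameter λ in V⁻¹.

With V_GS fixed, I_D ∝ (1 + λ V_DS) in saturation, so I_D2/I_D1 = (1 + λ V_DS2)/(1 + λ V_DS1).
2.04/1.91 = 1.068 = (1 + 4.25 λ)/(1 + 2.59 λ).
Solving: λ (I_D1 V_DS2 − I_D2 V_DS1) = I_D2 − I_D1, so λ = (2.04 − 1.91) / (1.91 × 4.25 − 2.04 × 2.59) = 0.13 / 2.83 = 0.0459 V⁻¹.

λ = 0.0459 V⁻¹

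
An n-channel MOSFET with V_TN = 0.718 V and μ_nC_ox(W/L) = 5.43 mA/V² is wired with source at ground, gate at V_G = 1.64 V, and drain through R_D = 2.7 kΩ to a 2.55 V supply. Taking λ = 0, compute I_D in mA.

V_GS = V_G = 1.64 V, so V_ov = 1.64 − 0.718 = 0.922 V.
Assume saturation: I_D = ½ k_n V_ov² = 0.5 × 5.43 × 0.922² = 2.31 mA, giving V_DS = V_DD − I_D R_D = 2.55 − 2.31 × 2.7 = -3.68 V.
But -3.68 V < V_ov = 0.922 V, so the device is actually in triode.
In triode I_D = k_n[V_ov V_DS − ½ V_DS²] and I_D = (V_DD − V_DS)/R_D. Equating: 7.33 V_DS² − 14.52 V_DS + 2.55 = 0, giving V_DS = 0.195 V (the root below V_ov).
I_D = (2.55 − 0.195) / 2.7 = 0.872 mA.

I_D = 0.872 mA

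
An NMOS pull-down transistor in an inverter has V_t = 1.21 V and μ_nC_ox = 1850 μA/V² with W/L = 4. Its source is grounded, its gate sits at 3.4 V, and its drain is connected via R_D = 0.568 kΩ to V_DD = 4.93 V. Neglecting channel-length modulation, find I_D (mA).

I_D = 7.72 mA

V_GS = V_G = 3.4 V, so V_ov = 3.4 − 1.21 = 2.19 V.
k_n = μ_nC_ox · (W/L) = 7.4 mA/V².
Assume saturation: I_D = ½ k_n V_ov² = 0.5 × 7.4 × 2.19² = 17.7 mA, giving V_DS = V_DD − I_D R_D = 4.93 − 17.7 × 0.568 = -5.15 V.
But -5.15 V < V_ov = 2.19 V, so the device is actually in triode.
In triode I_D = k_n[V_ov V_DS − ½ V_DS²] and I_D = (V_DD − V_DS)/R_D. Equating: 2.1 V_DS² − 10.21 V_DS + 4.93 = 0, giving V_DS = 0.544 V (the root below V_ov).
I_D = (4.93 − 0.544) / 0.568 = 7.72 mA.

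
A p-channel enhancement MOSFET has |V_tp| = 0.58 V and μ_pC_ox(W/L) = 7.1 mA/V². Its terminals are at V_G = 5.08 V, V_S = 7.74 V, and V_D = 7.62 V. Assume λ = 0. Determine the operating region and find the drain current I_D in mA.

V_SG = V_S − V_G = 7.74 − 5.08 = 2.66 V; V_SD = V_S − V_D = 7.74 − 7.62 = 0.12 V.
V_ov = V_SG − |V_tp| = 2.66 − 0.58 = 2.08 V.
Since V_SD = 0.12 V < V_ov = 2.08 V, the device is in the triode region.
I_D = k_p [V_ov · V_SD − ½ V_SD²] = 7.1 × [2.08 × 0.12 − 0.5 × 0.12²] = 1.72 mA.

Triode; I_D = 1.72 mA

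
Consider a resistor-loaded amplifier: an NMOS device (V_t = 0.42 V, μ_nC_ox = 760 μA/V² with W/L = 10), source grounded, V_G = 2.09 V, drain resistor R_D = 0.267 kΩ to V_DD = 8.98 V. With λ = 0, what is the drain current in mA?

I_D = 10.6 mA

V_GS = V_G = 2.09 V, so V_ov = 2.09 − 0.42 = 1.67 V.
k_n = μ_nC_ox · (W/L) = 7.6 mA/V².
Assume saturation: I_D = ½ k_n V_ov² = 0.5 × 7.6 × 1.67² = 10.6 mA, giving V_DS = V_DD − I_D R_D = 8.98 − 10.6 × 0.267 = 6.15 V.
V_DS = 6.15 V ≥ V_ov = 1.67 V, confirming saturation.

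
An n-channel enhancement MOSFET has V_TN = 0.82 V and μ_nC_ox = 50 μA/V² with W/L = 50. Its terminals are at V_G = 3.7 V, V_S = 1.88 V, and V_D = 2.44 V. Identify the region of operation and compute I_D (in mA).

Triode; I_D = 1.01 mA

V_GS = V_G − V_S = 3.7 − 1.88 = 1.82 V; V_DS = V_D − V_S = 2.44 − 1.88 = 0.56 V.
k_n = μ_nC_ox · (W/L) = 2.5 mA/V².
V_ov = V_GS − V_TN = 1.82 − 0.82 = 1 V.
Since V_DS = 0.56 V < V_ov = 1 V, the device is in the triode region.
I_D = k_n [V_ov · V_DS − ½ V_DS²] = 2.5 × [1 × 0.56 − 0.5 × 0.56²] = 1.01 mA.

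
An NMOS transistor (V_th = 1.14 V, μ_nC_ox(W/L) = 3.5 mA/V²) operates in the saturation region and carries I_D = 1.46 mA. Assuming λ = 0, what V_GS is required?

V_GS = 2.05 V

In saturation I_D = ½ k_n (V_GS − V_th)², so V_GS − V_th = √(2 I_D / k_n) = √(2 × 1.46 / 3.5) = 0.913 V.
V_GS = 1.14 + 0.913 = 2.05 V.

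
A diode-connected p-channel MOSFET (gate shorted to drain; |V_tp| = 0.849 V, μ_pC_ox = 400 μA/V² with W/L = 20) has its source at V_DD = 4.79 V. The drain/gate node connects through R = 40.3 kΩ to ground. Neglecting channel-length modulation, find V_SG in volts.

V_SG = 1.00 V

With gate tied to drain, V_SG = V_SD ≥ V_SG − |V_tp|, so the device is in saturation.
k_p = μ_pC_ox · (W/L) = 8 mA/V².
KCL at the drain: ½ k_p (V_SG − |V_tp|)² = (V_DD − V_SG)/R.
Let x = V_SG − 0.849. Then 161 x² + x − 3.941 = 0, giving x = 0.153 V (positive root), so V_SG = 1 V.
I_D = (V_DD − V_SG)/R = (4.79 − 1) / 40.3 = 0.094 mA.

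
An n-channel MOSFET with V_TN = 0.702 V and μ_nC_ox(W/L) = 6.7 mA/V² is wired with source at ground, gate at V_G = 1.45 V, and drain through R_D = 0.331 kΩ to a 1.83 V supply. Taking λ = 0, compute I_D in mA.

V_GS = V_G = 1.45 V, so V_ov = 1.45 − 0.702 = 0.748 V.
Assume saturation: I_D = ½ k_n V_ov² = 0.5 × 6.7 × 0.748² = 1.87 mA, giving V_DS = V_DD − I_D R_D = 1.83 − 1.87 × 0.331 = 1.21 V.
V_DS = 1.21 V ≥ V_ov = 0.748 V, confirming saturation.

I_D = 1.87 mA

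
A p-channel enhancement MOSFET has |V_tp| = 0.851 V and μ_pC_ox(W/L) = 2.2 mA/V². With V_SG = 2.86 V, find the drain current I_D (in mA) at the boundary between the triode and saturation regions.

I_D = 4.44 mA

At the boundary V_SD = V_ov = V_SG − |V_tp| = 2.86 − 0.851 = 2.01 V.
I_D = ½ k_p V_ov² = 0.5 × 2.2 × 2.01² = 4.44 mA.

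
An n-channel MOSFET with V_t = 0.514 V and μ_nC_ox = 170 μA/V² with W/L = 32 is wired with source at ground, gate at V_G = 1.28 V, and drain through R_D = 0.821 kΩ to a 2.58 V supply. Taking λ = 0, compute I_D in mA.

V_GS = V_G = 1.28 V, so V_ov = 1.28 − 0.514 = 0.766 V.
k_n = μ_nC_ox · (W/L) = 5.44 mA/V².
Assume saturation: I_D = ½ k_n V_ov² = 0.5 × 5.44 × 0.766² = 1.6 mA, giving V_DS = V_DD − I_D R_D = 2.58 − 1.6 × 0.821 = 1.27 V.
V_DS = 1.27 V ≥ V_ov = 0.766 V, confirming saturation.

I_D = 1.60 mA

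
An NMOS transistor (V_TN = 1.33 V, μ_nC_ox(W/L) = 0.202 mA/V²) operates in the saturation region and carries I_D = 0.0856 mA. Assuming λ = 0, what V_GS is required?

In saturation I_D = ½ k_n (V_GS − V_TN)², so V_GS − V_TN = √(2 I_D / k_n) = √(2 × 0.0856 / 0.202) = 0.921 V.
V_GS = 1.33 + 0.921 = 2.25 V.

V_GS = 2.25 V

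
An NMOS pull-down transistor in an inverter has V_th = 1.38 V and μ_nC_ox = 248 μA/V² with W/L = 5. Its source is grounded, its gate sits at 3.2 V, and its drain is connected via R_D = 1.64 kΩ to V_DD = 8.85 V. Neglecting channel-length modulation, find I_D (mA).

I_D = 2.05 mA

V_GS = V_G = 3.2 V, so V_ov = 3.2 − 1.38 = 1.82 V.
k_n = μ_nC_ox · (W/L) = 1.24 mA/V².
Assume saturation: I_D = ½ k_n V_ov² = 0.5 × 1.24 × 1.82² = 2.05 mA, giving V_DS = V_DD − I_D R_D = 8.85 − 2.05 × 1.64 = 5.48 V.
V_DS = 5.48 V ≥ V_ov = 1.82 V, confirming saturation.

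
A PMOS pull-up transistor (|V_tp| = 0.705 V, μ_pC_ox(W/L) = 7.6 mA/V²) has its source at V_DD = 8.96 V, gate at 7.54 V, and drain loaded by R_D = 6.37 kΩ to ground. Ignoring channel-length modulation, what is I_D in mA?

I_D = 1.36 mA

V_SG = V_DD − V_G = 8.96 − 7.54 = 1.42 V, so V_ov = 1.42 − 0.705 = 0.715 V.
Assume saturation: I_D = ½ k_p V_ov² = 0.5 × 7.6 × 0.715² = 1.94 mA, giving V_SD = V_DD − I_D R_D = 8.96 − 1.94 × 6.37 = -3.41 V.
But -3.41 V < V_ov = 0.715 V, so the device is actually in triode.
In triode I_D = k_p[V_ov V_SD − ½ V_SD²] and I_D = (V_DD − V_SD)/R_D. Equating: 24.2 V_SD² − 35.61 V_SD + 8.96 = 0, giving V_SD = 0.322 V (the root below V_ov).
I_D = (8.96 − 0.322) / 6.37 = 1.36 mA.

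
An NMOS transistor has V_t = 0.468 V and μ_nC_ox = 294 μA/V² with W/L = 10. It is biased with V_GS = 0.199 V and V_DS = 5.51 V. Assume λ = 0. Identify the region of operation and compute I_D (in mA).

V_GS = 0.199 V < V_t = 0.468 V, so the transistor is in cutoff.

Cutoff; I_D = 0 mA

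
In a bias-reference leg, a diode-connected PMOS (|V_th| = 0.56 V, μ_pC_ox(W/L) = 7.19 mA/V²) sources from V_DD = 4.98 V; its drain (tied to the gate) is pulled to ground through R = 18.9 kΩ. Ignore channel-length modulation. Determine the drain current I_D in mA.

With gate tied to drain, V_SG = V_SD ≥ V_SG − |V_th|, so the device is in saturation.
KCL at the drain: ½ k_p (V_SG − |V_th|)² = (V_DD − V_SG)/R.
Let x = V_SG − 0.56. Then 67.9 x² + x − 4.42 = 0, giving x = 0.248 V (positive root), so V_SG = 0.808 V.
I_D = (V_DD − V_SG)/R = (4.98 − 0.808) / 18.9 = 0.221 mA.

I_D = 0.221 mA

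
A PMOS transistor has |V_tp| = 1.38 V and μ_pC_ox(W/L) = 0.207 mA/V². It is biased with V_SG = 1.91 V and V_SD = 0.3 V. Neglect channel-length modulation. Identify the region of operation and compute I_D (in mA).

V_ov = V_SG − |V_tp| = 1.91 − 1.38 = 0.53 V.
Since V_SD = 0.3 V < V_ov = 0.53 V, the device is in the triode region.
I_D = k_p [V_ov · V_SD − ½ V_SD²] = 0.207 × [0.53 × 0.3 − 0.5 × 0.3²] = 0.0236 mA.

Triode; I_D = 0.0236 mA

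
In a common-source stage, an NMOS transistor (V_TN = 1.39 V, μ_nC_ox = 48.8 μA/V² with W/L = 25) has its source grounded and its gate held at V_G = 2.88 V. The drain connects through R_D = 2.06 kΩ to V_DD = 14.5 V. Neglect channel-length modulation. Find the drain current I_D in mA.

I_D = 1.35 mA

V_GS = V_G = 2.88 V, so V_ov = 2.88 − 1.39 = 1.49 V.
k_n = μ_nC_ox · (W/L) = 1.22 mA/V².
Assume saturation: I_D = ½ k_n V_ov² = 0.5 × 1.22 × 1.49² = 1.35 mA, giving V_DS = V_DD − I_D R_D = 14.5 − 1.35 × 2.06 = 11.7 V.
V_DS = 11.7 V ≥ V_ov = 1.49 V, confirming saturation.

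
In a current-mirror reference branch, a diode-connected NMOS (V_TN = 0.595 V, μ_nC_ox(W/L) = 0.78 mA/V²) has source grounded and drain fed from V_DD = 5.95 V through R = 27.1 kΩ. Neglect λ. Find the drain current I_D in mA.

With gate tied to drain, V_GS = V_DS ≥ V_GS − V_TN, so the device is in saturation.
KCL at the drain: ½ k_n (V_GS − V_TN)² = (V_DD − V_GS)/R.
Let x = V_GS − 0.595. Then 10.6 x² + x − 5.355 = 0, giving x = 0.666 V (positive root), so V_GS = 1.26 V.
I_D = (V_DD − V_GS)/R = (5.95 − 1.26) / 27.1 = 0.173 mA.

I_D = 0.173 mA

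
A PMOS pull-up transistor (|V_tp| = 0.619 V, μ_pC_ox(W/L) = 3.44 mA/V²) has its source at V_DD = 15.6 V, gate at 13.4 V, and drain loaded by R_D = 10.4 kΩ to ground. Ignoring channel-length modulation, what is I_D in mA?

I_D = 1.47 mA

V_SG = V_DD − V_G = 15.6 − 13.4 = 2.2 V, so V_ov = 2.2 − 0.619 = 1.58 V.
Assume saturation: I_D = ½ k_p V_ov² = 0.5 × 3.44 × 1.58² = 4.3 mA, giving V_SD = V_DD − I_D R_D = 15.6 − 4.3 × 10.4 = -29.1 V.
But -29.1 V < V_ov = 1.58 V, so the device is actually in triode.
In triode I_D = k_p[V_ov V_SD − ½ V_SD²] and I_D = (V_DD − V_SD)/R_D. Equating: 17.9 V_SD² − 57.56 V_SD + 15.6 = 0, giving V_SD = 0.299 V (the root below V_ov).
I_D = (15.6 − 0.299) / 10.4 = 1.47 mA.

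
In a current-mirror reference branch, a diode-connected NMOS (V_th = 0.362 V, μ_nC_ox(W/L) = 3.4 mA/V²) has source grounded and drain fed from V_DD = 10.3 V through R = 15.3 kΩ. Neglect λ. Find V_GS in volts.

V_GS = 0.961 V

With gate tied to drain, V_GS = V_DS ≥ V_GS − V_th, so the device is in saturation.
KCL at the drain: ½ k_n (V_GS − V_th)² = (V_DD − V_GS)/R.
Let x = V_GS − 0.362. Then 26 x² + x − 9.938 = 0, giving x = 0.599 V (positive root), so V_GS = 0.961 V.
I_D = (V_DD − V_GS)/R = (10.3 − 0.961) / 15.3 = 0.61 mA.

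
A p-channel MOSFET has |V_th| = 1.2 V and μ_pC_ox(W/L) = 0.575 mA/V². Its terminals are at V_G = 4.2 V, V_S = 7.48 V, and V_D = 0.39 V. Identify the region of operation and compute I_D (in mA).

V_SG = V_S − V_G = 7.48 − 4.2 = 3.28 V; V_SD = V_S − V_D = 7.48 − 0.39 = 7.09 V.
V_ov = V_SG − |V_th| = 3.28 − 1.2 = 2.08 V.
Since V_SD = 7.09 V ≥ V_ov = 2.08 V, the device is in saturation.
I_D = ½ k_p V_ov² = 0.5 × 0.575 × 2.08² = 1.24 mA.

Saturation; I_D = 1.24 mA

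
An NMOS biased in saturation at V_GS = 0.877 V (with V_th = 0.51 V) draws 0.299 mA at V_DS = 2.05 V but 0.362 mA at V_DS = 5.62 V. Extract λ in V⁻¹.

With V_GS fixed, I_D ∝ (1 + λ V_DS) in saturation, so I_D2/I_D1 = (1 + λ V_DS2)/(1 + λ V_DS1).
0.362/0.299 = 1.211 = (1 + 5.62 λ)/(1 + 2.05 λ).
Solving: λ (I_D1 V_DS2 − I_D2 V_DS1) = I_D2 − I_D1, so λ = (0.362 − 0.299) / (0.299 × 5.62 − 0.362 × 2.05) = 0.063 / 0.938 = 0.0671 V⁻¹.

λ = 0.0671 V⁻¹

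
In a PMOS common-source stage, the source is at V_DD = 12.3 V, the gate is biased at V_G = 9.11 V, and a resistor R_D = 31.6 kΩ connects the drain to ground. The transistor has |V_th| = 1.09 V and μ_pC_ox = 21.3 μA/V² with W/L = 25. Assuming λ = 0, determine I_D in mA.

I_D = 0.378 mA

V_SG = V_DD − V_G = 12.3 − 9.11 = 3.19 V, so V_ov = 3.19 − 1.09 = 2.1 V.
k_p = μ_pC_ox · (W/L) = 0.5325 mA/V².
Assume saturation: I_D = ½ k_p V_ov² = 0.5 × 0.5325 × 2.1² = 1.17 mA, giving V_SD = V_DD − I_D R_D = 12.3 − 1.17 × 31.6 = -24.8 V.
But -24.8 V < V_ov = 2.1 V, so the device is actually in triode.
In triode I_D = k_p[V_ov V_SD − ½ V_SD²] and I_D = (V_DD − V_SD)/R_D. Equating: 8.41 V_SD² − 36.34 V_SD + 12.3 = 0, giving V_SD = 0.37 V (the root below V_ov).
I_D = (12.3 − 0.37) / 31.6 = 0.378 mA.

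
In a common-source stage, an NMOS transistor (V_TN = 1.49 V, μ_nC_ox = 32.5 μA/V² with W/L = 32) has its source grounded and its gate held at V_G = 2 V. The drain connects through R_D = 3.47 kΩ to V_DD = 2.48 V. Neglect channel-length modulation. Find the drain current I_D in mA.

I_D = 0.135 mA

V_GS = V_G = 2 V, so V_ov = 2 − 1.49 = 0.51 V.
k_n = μ_nC_ox · (W/L) = 1.04 mA/V².
Assume saturation: I_D = ½ k_n V_ov² = 0.5 × 1.04 × 0.51² = 0.135 mA, giving V_DS = V_DD − I_D R_D = 2.48 − 0.135 × 3.47 = 2.01 V.
V_DS = 2.01 V ≥ V_ov = 0.51 V, confirming saturation.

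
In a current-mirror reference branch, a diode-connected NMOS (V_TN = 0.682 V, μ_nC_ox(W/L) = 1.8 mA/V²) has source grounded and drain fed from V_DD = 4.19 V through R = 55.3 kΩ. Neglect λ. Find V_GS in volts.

V_GS = 0.938 V

With gate tied to drain, V_GS = V_DS ≥ V_GS − V_TN, so the device is in saturation.
KCL at the drain: ½ k_n (V_GS − V_TN)² = (V_DD − V_GS)/R.
Let x = V_GS − 0.682. Then 49.8 x² + x − 3.508 = 0, giving x = 0.256 V (positive root), so V_GS = 0.938 V.
I_D = (V_DD − V_GS)/R = (4.19 − 0.938) / 55.3 = 0.0588 mA.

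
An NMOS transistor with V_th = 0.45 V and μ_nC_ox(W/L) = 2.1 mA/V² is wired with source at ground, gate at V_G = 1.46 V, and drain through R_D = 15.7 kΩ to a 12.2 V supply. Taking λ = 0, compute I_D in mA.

I_D = 0.748 mA

V_GS = V_G = 1.46 V, so V_ov = 1.46 − 0.45 = 1.01 V.
Assume saturation: I_D = ½ k_n V_ov² = 0.5 × 2.1 × 1.01² = 1.07 mA, giving V_DS = V_DD − I_D R_D = 12.2 − 1.07 × 15.7 = -4.62 V.
But -4.62 V < V_ov = 1.01 V, so the device is actually in triode.
In triode I_D = k_n[V_ov V_DS − ½ V_DS²] and I_D = (V_DD − V_DS)/R_D. Equating: 16.5 V_DS² − 34.3 V_DS + 12.2 = 0, giving V_DS = 0.455 V (the root below V_ov).
I_D = (12.2 − 0.455) / 15.7 = 0.748 mA.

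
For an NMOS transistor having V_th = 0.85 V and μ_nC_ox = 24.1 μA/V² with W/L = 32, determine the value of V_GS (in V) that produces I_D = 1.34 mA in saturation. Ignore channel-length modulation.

k_n = μ_nC_ox · (W/L) = 0.7712 mA/V².
In saturation I_D = ½ k_n (V_GS − V_th)², so V_GS − V_th = √(2 I_D / k_n) = √(2 × 1.34 / 0.7712) = 1.86 V.
V_GS = 0.85 + 1.86 = 2.71 V.

V_GS = 2.71 V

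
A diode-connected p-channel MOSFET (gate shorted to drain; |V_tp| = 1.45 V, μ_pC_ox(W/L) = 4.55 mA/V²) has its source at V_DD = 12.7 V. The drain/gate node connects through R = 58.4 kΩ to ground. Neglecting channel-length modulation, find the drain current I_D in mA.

With gate tied to drain, V_SG = V_SD ≥ V_SG − |V_tp|, so the device is in saturation.
KCL at the drain: ½ k_p (V_SG − |V_tp|)² = (V_DD − V_SG)/R.
Let x = V_SG − 1.45. Then 133 x² + x − 11.25 = 0, giving x = 0.287 V (positive root), so V_SG = 1.74 V.
I_D = (V_DD − V_SG)/R = (12.7 − 1.74) / 58.4 = 0.188 mA.

I_D = 0.188 mA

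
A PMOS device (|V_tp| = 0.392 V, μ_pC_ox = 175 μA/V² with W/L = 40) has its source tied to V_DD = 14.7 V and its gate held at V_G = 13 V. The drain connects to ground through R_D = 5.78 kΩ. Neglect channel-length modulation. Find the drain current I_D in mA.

V_SG = V_DD − V_G = 14.7 − 13 = 1.7 V, so V_ov = 1.7 − 0.392 = 1.31 V.
k_p = μ_pC_ox · (W/L) = 7 mA/V².
Assume saturation: I_D = ½ k_p V_ov² = 0.5 × 7 × 1.31² = 5.99 mA, giving V_SD = V_DD − I_D R_D = 14.7 − 5.99 × 5.78 = -19.9 V.
But -19.9 V < V_ov = 1.31 V, so the device is actually in triode.
In triode I_D = k_p[V_ov V_SD − ½ V_SD²] and I_D = (V_DD − V_SD)/R_D. Equating: 20.2 V_SD² − 53.92 V_SD + 14.7 = 0, giving V_SD = 0.308 V (the root below V_ov).
I_D = (14.7 − 0.308) / 5.78 = 2.49 mA.

I_D = 2.49 mA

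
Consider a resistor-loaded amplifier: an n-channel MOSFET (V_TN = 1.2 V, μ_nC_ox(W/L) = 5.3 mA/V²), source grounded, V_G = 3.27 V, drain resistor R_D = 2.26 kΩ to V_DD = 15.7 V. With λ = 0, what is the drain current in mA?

I_D = 6.62 mA

V_GS = V_G = 3.27 V, so V_ov = 3.27 − 1.2 = 2.07 V.
Assume saturation: I_D = ½ k_n V_ov² = 0.5 × 5.3 × 2.07² = 11.4 mA, giving V_DS = V_DD − I_D R_D = 15.7 − 11.4 × 2.26 = -9.96 V.
But -9.96 V < V_ov = 2.07 V, so the device is actually in triode.
In triode I_D = k_n[V_ov V_DS − ½ V_DS²] and I_D = (V_DD − V_DS)/R_D. Equating: 5.99 V_DS² − 25.79 V_DS + 15.7 = 0, giving V_DS = 0.734 V (the root below V_ov).
I_D = (15.7 − 0.734) / 2.26 = 6.62 mA.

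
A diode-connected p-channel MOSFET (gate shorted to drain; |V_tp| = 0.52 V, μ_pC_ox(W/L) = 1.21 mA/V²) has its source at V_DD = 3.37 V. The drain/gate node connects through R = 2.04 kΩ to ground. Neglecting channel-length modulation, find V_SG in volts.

V_SG = 1.69 V

With gate tied to drain, V_SG = V_SD ≥ V_SG − |V_tp|, so the device is in saturation.
KCL at the drain: ½ k_p (V_SG − |V_tp|)² = (V_DD − V_SG)/R.
Let x = V_SG − 0.52. Then 1.23 x² + x − 2.85 = 0, giving x = 1.17 V (positive root), so V_SG = 1.69 V.
I_D = (V_DD − V_SG)/R = (3.37 − 1.69) / 2.04 = 0.825 mA.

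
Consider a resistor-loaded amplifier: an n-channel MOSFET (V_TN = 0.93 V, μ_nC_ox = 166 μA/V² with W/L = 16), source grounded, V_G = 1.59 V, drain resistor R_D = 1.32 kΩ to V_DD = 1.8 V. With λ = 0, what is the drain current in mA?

I_D = 0.578 mA

V_GS = V_G = 1.59 V, so V_ov = 1.59 − 0.93 = 0.66 V.
k_n = μ_nC_ox · (W/L) = 2.656 mA/V².
Assume saturation: I_D = ½ k_n V_ov² = 0.5 × 2.656 × 0.66² = 0.578 mA, giving V_DS = V_DD − I_D R_D = 1.8 − 0.578 × 1.32 = 1.04 V.
V_DS = 1.04 V ≥ V_ov = 0.66 V, confirming saturation.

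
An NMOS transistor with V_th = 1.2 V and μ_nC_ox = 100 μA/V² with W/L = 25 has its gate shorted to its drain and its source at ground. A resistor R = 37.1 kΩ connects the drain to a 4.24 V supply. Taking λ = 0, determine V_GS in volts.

V_GS = 1.45 V

With gate tied to drain, V_GS = V_DS ≥ V_GS − V_th, so the device is in saturation.
k_n = μ_nC_ox · (W/L) = 2.5 mA/V².
KCL at the drain: ½ k_n (V_GS − V_th)² = (V_DD − V_GS)/R.
Let x = V_GS − 1.2. Then 46.4 x² + x − 3.04 = 0, giving x = 0.245 V (positive root), so V_GS = 1.45 V.
I_D = (V_DD − V_GS)/R = (4.24 − 1.45) / 37.1 = 0.0753 mA.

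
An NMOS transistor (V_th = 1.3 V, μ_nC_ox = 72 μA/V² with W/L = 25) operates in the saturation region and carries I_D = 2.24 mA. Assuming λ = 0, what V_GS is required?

k_n = μ_nC_ox · (W/L) = 1.8 mA/V².
In saturation I_D = ½ k_n (V_GS − V_th)², so V_GS − V_th = √(2 I_D / k_n) = √(2 × 2.24 / 1.8) = 1.58 V.
V_GS = 1.3 + 1.58 = 2.88 V.

V_GS = 2.88 V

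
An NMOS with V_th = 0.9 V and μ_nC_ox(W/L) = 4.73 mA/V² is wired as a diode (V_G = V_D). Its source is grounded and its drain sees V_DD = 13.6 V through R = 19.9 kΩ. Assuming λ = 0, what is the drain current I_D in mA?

With gate tied to drain, V_GS = V_DS ≥ V_GS − V_th, so the device is in saturation.
KCL at the drain: ½ k_n (V_GS − V_th)² = (V_DD − V_GS)/R.
Let x = V_GS − 0.9. Then 47.1 x² + x − 12.7 = 0, giving x = 0.509 V (positive root), so V_GS = 1.41 V.
I_D = (V_DD − V_GS)/R = (13.6 − 1.41) / 19.9 = 0.613 mA.

I_D = 0.613 mA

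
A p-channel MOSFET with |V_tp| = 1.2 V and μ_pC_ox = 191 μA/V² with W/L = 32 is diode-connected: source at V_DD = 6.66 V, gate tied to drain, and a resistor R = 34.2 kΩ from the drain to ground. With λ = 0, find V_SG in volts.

With gate tied to drain, V_SG = V_SD ≥ V_SG − |V_tp|, so the device is in saturation.
k_p = μ_pC_ox · (W/L) = 6.112 mA/V².
KCL at the drain: ½ k_p (V_SG − |V_tp|)² = (V_DD − V_SG)/R.
Let x = V_SG − 1.2. Then 105 x² + x − 5.46 = 0, giving x = 0.224 V (positive root), so V_SG = 1.42 V.
I_D = (V_DD − V_SG)/R = (6.66 − 1.42) / 34.2 = 0.153 mA.

V_SG = 1.42 V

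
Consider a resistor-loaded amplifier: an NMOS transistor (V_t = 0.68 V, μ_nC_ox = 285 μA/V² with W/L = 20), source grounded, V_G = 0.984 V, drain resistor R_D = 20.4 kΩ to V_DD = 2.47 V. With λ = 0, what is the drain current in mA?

V_GS = V_G = 0.984 V, so V_ov = 0.984 − 0.68 = 0.304 V.
k_n = μ_nC_ox · (W/L) = 5.7 mA/V².
Assume saturation: I_D = ½ k_n V_ov² = 0.5 × 5.7 × 0.304² = 0.263 mA, giving V_DS = V_DD − I_D R_D = 2.47 − 0.263 × 20.4 = -2.9 V.
But -2.9 V < V_ov = 0.304 V, so the device is actually in triode.
In triode I_D = k_n[V_ov V_DS − ½ V_DS²] and I_D = (V_DD − V_DS)/R_D. Equating: 58.1 V_DS² − 36.35 V_DS + 2.47 = 0, giving V_DS = 0.0776 V (the root below V_ov).
I_D = (2.47 − 0.0776) / 20.4 = 0.117 mA.

I_D = 0.117 mA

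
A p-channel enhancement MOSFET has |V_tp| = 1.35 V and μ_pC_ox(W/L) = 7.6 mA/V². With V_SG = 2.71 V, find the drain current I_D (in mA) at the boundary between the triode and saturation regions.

I_D = 7.03 mA

At the boundary V_SD = V_ov = V_SG − |V_tp| = 2.71 − 1.35 = 1.36 V.
I_D = ½ k_p V_ov² = 0.5 × 7.6 × 1.36² = 7.03 mA.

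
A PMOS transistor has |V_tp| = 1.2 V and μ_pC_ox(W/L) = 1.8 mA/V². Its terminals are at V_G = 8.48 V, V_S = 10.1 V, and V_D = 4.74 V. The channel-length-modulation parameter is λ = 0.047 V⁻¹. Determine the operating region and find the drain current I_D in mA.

V_SG = V_S − V_G = 10.1 − 8.48 = 1.62 V; V_SD = V_S − V_D = 10.1 − 4.74 = 5.36 V.
V_ov = V_SG − |V_tp| = 1.62 − 1.2 = 0.42 V.
Since V_SD = 5.36 V ≥ V_ov = 0.42 V, the device is in saturation.
I_D = ½ k_p V_ov² (1 + λ V_SD) = 0.5 × 1.8 × 0.42² × (1 + 0.047 × 5.36) = 0.199 mA.

Saturation; I_D = 0.199 mA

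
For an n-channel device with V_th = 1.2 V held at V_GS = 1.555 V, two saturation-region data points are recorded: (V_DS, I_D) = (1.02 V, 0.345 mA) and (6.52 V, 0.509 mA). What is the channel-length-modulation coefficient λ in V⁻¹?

λ = 0.0948 V⁻¹

With V_GS fixed, I_D ∝ (1 + λ V_DS) in saturation, so I_D2/I_D1 = (1 + λ V_DS2)/(1 + λ V_DS1).
0.509/0.345 = 1.475 = (1 + 6.52 λ)/(1 + 1.02 λ).
Solving: λ (I_D1 V_DS2 − I_D2 V_DS1) = I_D2 − I_D1, so λ = (0.509 − 0.345) / (0.345 × 6.52 − 0.509 × 1.02) = 0.164 / 1.73 = 0.0948 V⁻¹.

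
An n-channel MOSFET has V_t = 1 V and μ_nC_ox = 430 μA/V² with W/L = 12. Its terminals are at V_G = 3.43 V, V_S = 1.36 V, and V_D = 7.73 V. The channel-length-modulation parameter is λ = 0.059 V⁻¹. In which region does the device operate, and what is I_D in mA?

Saturation; I_D = 4.06 mA

V_GS = V_G − V_S = 3.43 − 1.36 = 2.07 V; V_DS = V_D − V_S = 7.73 − 1.36 = 6.37 V.
k_n = μ_nC_ox · (W/L) = 5.16 mA/V².
V_ov = V_GS − V_t = 2.07 − 1 = 1.07 V.
Since V_DS = 6.37 V ≥ V_ov = 1.07 V, the device is in saturation.
I_D = ½ k_n V_ov² (1 + λ V_DS) = 0.5 × 5.16 × 1.07² × (1 + 0.059 × 6.37) = 4.06 mA.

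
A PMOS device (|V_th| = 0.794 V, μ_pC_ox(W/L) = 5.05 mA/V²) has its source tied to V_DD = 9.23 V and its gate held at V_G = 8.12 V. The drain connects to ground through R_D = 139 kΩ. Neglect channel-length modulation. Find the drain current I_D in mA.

I_D = 0.0661 mA

V_SG = V_DD − V_G = 9.23 − 8.12 = 1.11 V, so V_ov = 1.11 − 0.794 = 0.316 V.
Assume saturation: I_D = ½ k_p V_ov² = 0.5 × 5.05 × 0.316² = 0.252 mA, giving V_SD = V_DD − I_D R_D = 9.23 − 0.252 × 139 = -25.8 V.
But -25.8 V < V_ov = 0.316 V, so the device is actually in triode.
In triode I_D = k_p[V_ov V_SD − ½ V_SD²] and I_D = (V_DD − V_SD)/R_D. Equating: 351 V_SD² − 222.8 V_SD + 9.23 = 0, giving V_SD = 0.0446 V (the root below V_ov).
I_D = (9.23 − 0.0446) / 139 = 0.0661 mA.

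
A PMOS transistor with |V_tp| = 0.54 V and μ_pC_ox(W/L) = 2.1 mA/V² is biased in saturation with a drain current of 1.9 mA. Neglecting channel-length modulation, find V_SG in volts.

In saturation I_D = ½ k_p (V_SG − |V_tp|)², so V_SG − |V_tp| = √(2 I_D / k_p) = √(2 × 1.9 / 2.1) = 1.35 V.
V_SG = 0.54 + 1.35 = 1.89 V.

V_SG = 1.89 V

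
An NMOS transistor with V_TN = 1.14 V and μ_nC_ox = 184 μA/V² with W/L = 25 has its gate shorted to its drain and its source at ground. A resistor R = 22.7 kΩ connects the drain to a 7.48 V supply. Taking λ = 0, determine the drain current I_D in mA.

With gate tied to drain, V_GS = V_DS ≥ V_GS − V_TN, so the device is in saturation.
k_n = μ_nC_ox · (W/L) = 4.6 mA/V².
KCL at the drain: ½ k_n (V_GS − V_TN)² = (V_DD − V_GS)/R.
Let x = V_GS − 1.14. Then 52.2 x² + x − 6.34 = 0, giving x = 0.339 V (positive root), so V_GS = 1.48 V.
I_D = (V_DD − V_GS)/R = (7.48 − 1.48) / 22.7 = 0.264 mA.

I_D = 0.264 mA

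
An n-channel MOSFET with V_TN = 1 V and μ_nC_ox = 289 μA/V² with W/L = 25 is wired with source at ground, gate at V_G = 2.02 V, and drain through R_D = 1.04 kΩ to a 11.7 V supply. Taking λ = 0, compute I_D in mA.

V_GS = V_G = 2.02 V, so V_ov = 2.02 − 1 = 1.02 V.
k_n = μ_nC_ox · (W/L) = 7.225 mA/V².
Assume saturation: I_D = ½ k_n V_ov² = 0.5 × 7.225 × 1.02² = 3.76 mA, giving V_DS = V_DD − I_D R_D = 11.7 − 3.76 × 1.04 = 7.79 V.
V_DS = 7.79 V ≥ V_ov = 1.02 V, confirming saturation.

I_D = 3.76 mA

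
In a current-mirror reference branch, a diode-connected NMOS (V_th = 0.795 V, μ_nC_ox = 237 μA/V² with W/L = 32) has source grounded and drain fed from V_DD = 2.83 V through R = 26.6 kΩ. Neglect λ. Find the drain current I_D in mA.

With gate tied to drain, V_GS = V_DS ≥ V_GS − V_th, so the device is in saturation.
k_n = μ_nC_ox · (W/L) = 7.584 mA/V².
KCL at the drain: ½ k_n (V_GS − V_th)² = (V_DD − V_GS)/R.
Let x = V_GS − 0.795. Then 101 x² + x − 2.035 = 0, giving x = 0.137 V (positive root), so V_GS = 0.932 V.
I_D = (V_DD − V_GS)/R = (2.83 − 0.932) / 26.6 = 0.0713 mA.

I_D = 0.0713 mA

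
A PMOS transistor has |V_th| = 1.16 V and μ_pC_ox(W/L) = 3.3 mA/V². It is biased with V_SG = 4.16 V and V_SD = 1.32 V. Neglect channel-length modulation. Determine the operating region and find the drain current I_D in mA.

Triode; I_D = 10.2 mA

V_ov = V_SG − |V_th| = 4.16 − 1.16 = 3 V.
Since V_SD = 1.32 V < V_ov = 3 V, the device is in the triode region.
I_D = k_p [V_ov · V_SD − ½ V_SD²] = 3.3 × [3 × 1.32 − 0.5 × 1.32²] = 10.2 mA.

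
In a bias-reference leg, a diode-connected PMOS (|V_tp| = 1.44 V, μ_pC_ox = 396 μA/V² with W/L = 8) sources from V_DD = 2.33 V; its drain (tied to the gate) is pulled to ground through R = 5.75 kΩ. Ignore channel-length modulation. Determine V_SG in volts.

With gate tied to drain, V_SG = V_SD ≥ V_SG − |V_tp|, so the device is in saturation.
k_p = μ_pC_ox · (W/L) = 3.168 mA/V².
KCL at the drain: ½ k_p (V_SG − |V_tp|)² = (V_DD − V_SG)/R.
Let x = V_SG − 1.44. Then 9.11 x² + x − 0.89 = 0, giving x = 0.262 V (positive root), so V_SG = 1.7 V.
I_D = (V_DD − V_SG)/R = (2.33 − 1.7) / 5.75 = 0.109 mA.

V_SG = 1.70 V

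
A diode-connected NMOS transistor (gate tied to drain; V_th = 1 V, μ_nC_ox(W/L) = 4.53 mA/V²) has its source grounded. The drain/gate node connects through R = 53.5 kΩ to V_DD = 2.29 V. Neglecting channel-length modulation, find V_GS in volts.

With gate tied to drain, V_GS = V_DS ≥ V_GS − V_th, so the device is in saturation.
KCL at the drain: ½ k_n (V_GS − V_th)² = (V_DD − V_GS)/R.
Let x = V_GS − 1. Then 121 x² + x − 1.29 = 0, giving x = 0.0991 V (positive root), so V_GS = 1.1 V.
I_D = (V_DD − V_GS)/R = (2.29 − 1.1) / 53.5 = 0.0223 mA.

V_GS = 1.10 V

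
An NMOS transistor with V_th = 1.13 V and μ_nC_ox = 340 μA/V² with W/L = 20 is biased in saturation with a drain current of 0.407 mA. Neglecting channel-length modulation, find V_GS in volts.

k_n = μ_nC_ox · (W/L) = 6.8 mA/V².
In saturation I_D = ½ k_n (V_GS − V_th)², so V_GS − V_th = √(2 I_D / k_n) = √(2 × 0.407 / 6.8) = 0.346 V.
V_GS = 1.13 + 0.346 = 1.48 V.

V_GS = 1.48 V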